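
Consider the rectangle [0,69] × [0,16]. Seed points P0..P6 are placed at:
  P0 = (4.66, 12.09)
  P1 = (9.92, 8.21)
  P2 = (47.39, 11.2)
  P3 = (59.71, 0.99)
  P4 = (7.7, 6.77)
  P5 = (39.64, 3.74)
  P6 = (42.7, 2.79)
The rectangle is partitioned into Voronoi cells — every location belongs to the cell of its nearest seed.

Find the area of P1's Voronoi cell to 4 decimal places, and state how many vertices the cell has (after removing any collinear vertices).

Area of P1's cell: 240.7480 (5 vertices)

1. box [0,69]×[0,16]: [(0, 0) (69, 0) (69, 16) (0, 16)]
2. ⊥bis P1·P0 via (7.29,10.15): [(0, 0.2672) (0, 0) (69, 0) (69, 16) (11.6052, 16)]  |A|=1012.7086
3. ⊥bis P1·P2 via (28.655,9.705): [(0, 0.2672) (0, 0) (29.4294, 0) (28.1527, 16) (11.6052, 16)]  |A|=369.3654
4. ⊥bis P1·P3 via (34.815,4.6): [(0, 0.2672) (0, 0) (29.4294, 0) (28.1527, 16) (11.6052, 16)]  |A|=369.3654
5. ⊥bis P1·P4 via (8.81,7.49): [(7.1807, 10.0018) (13.6684, 0) (29.4294, 0) (28.1527, 16) (11.6052, 16)]  |A|=300.0518
6. ⊥bis P1·P5 via (24.78,5.975): [(7.1807, 10.0018) (13.6684, 0) (23.8813, 0) (26.2878, 16) (11.6052, 16)]  |A|=240.748
7. ⊥bis P1·P6 via (26.31,5.5): [(7.1807, 10.0018) (13.6684, 0) (23.8813, 0) (26.2878, 16) (11.6052, 16)]  |A|=240.748
8. canonical 5-gon: [(7.1807, 10.0018) (13.6684, 0) (23.8813, 0) (26.2878, 16) (11.6052, 16)]
9. shoelace: 240.748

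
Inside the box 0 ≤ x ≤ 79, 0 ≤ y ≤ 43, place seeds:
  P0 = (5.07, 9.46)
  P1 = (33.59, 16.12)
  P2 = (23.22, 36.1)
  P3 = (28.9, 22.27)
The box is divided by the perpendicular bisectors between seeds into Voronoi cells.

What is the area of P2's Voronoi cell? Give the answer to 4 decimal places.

1. box [0,79]×[0,43]: [(0, 0) (79, 0) (79, 43) (0, 43)]
2. ⊥bis P2·P0 via (14.145,22.78): [(0, 32.4171) (47.5808, 0) (79, 0) (79, 43) (0, 43)]  |A|=2625.7853
3. ⊥bis P2·P1 via (28.405,26.11): [(0, 32.4171) (17.5368, 20.4692) (60.9472, 43) (0, 43)]  |A|=779.39
4. ⊥bis P2·P3 via (26.06,29.185): [(0, 32.4171) (12.7609, 23.723) (59.6976, 43) (0, 43)]  |A|=642.918
5. canonical 4-gon: [(0, 32.4171) (12.7609, 23.723) (59.6976, 43) (0, 43)]
6. shoelace: 642.918

Area of P2's cell: 642.9180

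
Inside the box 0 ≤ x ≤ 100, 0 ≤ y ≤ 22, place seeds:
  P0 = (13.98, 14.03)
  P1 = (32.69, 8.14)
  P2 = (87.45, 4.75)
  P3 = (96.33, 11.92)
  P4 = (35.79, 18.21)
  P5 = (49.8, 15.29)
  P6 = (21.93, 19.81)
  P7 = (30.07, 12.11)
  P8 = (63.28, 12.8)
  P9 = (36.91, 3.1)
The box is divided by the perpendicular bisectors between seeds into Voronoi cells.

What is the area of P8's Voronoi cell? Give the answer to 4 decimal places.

1. box [0,100]×[0,22]: [(0, 0) (100, 0) (100, 22) (0, 22)]
2. ⊥bis P8·P0 via (38.63,13.415): [(38.2953, 0) (100, 0) (100, 22) (38.8442, 22)]  |A|=1351.4656
3. ⊥bis P8·P1 via (47.985,10.47): [(49.58, 0) (100, 0) (100, 22) (46.2286, 22)]  |A|=1146.1063
4. ⊥bis P8·P2 via (75.365,8.775): [(49.58, 0) (72.4424, 0) (79.7697, 22) (46.2286, 22)]  |A|=620.4394
5. ⊥bis P8·P3 via (79.805,12.36): [(49.58, 0) (72.4424, 0) (79.7697, 22) (46.2286, 22)]  |A|=620.4394
6. ⊥bis P8·P4 via (49.535,15.505): [(48.229, 8.8686) (49.58, 0) (72.4424, 0) (79.7697, 22) (50.8132, 22)]  |A|=590.3379
7. ⊥bis P8·P5 via (56.54,14.045): [(53.9456, 0) (72.4424, 0) (79.7697, 22) (58.0094, 22)]  |A|=442.8274
8. ⊥bis P8·P6 via (42.605,16.305): [(53.9456, 0) (72.4424, 0) (79.7697, 22) (58.0094, 22)]  |A|=442.8274
9. ⊥bis P8·P7 via (46.675,12.455): [(53.9456, 0) (72.4424, 0) (79.7697, 22) (58.0094, 22)]  |A|=442.8274
10. ⊥bis P8·P9 via (50.095,7.95): [(53.9456, 0) (72.4424, 0) (79.7697, 22) (58.0094, 22)]  |A|=442.8274
11. canonical 4-gon: [(53.9456, 0) (72.4424, 0) (79.7697, 22) (58.0094, 22)]
12. shoelace: 442.8274

Area of P8's cell: 442.8274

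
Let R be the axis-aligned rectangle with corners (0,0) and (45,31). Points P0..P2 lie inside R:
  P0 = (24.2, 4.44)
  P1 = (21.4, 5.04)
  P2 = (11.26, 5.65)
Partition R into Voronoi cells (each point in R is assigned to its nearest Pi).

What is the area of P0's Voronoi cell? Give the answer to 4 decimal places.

1. box [0,45]×[0,31]: [(0, 0) (45, 0) (45, 31) (0, 31)]
2. ⊥bis P0·P1 via (22.8,4.74): [(21.7843, 0) (45, 0) (45, 31) (28.4271, 31)]  |A|=616.7229
3. ⊥bis P0·P2 via (17.73,5.045): [(21.7843, 0) (45, 0) (45, 31) (28.4271, 31)]  |A|=616.7229
4. canonical 4-gon: [(21.7843, 0) (45, 0) (45, 31) (28.4271, 31)]
5. shoelace: 616.7229

Area of P0's cell: 616.7229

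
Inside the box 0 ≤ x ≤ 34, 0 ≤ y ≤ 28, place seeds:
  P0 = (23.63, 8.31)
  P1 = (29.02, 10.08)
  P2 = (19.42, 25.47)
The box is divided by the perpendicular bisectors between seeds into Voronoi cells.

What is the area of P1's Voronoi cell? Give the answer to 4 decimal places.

1. box [0,34]×[0,28]: [(0, 0) (34, 0) (34, 28) (0, 28)]
2. ⊥bis P1·P0 via (26.325,9.195): [(29.3445, 0) (34, 0) (34, 28) (20.1497, 28)]  |A|=259.081
3. ⊥bis P1·P2 via (24.22,17.775): [(23.6286, 17.4061) (29.3445, 0) (34, 0) (34, 23.8756)]  |A|=164.3287
4. canonical 4-gon: [(23.6286, 17.4061) (29.3445, 0) (34, 0) (34, 23.8756)]
5. shoelace: 164.3287

Area of P1's cell: 164.3287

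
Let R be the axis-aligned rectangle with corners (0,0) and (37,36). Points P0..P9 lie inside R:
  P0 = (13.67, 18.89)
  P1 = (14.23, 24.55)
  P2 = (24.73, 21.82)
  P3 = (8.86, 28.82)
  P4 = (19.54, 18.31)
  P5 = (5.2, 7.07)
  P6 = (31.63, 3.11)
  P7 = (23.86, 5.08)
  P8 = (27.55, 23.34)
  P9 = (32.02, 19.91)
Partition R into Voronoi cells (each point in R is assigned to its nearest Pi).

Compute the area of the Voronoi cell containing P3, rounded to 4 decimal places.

1. box [0,37]×[0,36]: [(0, 0) (37, 0) (37, 36) (0, 36)]
2. ⊥bis P3·P0 via (11.265,23.855): [(0, 18.3983) (36.3377, 36) (0, 36)]  |A|=319.8022
3. ⊥bis P3·P1 via (11.545,26.685): [(0, 18.3983) (8.0604, 22.3027) (18.9519, 36) (0, 36)]  |A|=200.7329
4. ⊥bis P3·P2 via (16.795,25.32): [(0, 18.3983) (8.0604, 22.3027) (18.9519, 36) (0, 36)]  |A|=200.7329
5. ⊥bis P3·P4 via (14.2,23.565): [(0, 18.3983) (8.0604, 22.3027) (18.9519, 36) (0, 36)]  |A|=200.7329
6. ⊥bis P3·P5 via (7.03,17.945): [(0, 19.128) (1.1179, 18.9399) (8.0604, 22.3027) (18.9519, 36) (0, 36)]  |A|=200.3251
7. ⊥bis P3·P6 via (20.245,15.965): [(0, 19.128) (1.1179, 18.9399) (8.0604, 22.3027) (18.9519, 36) (0, 36)]  |A|=200.3251
8. ⊥bis P3·P7 via (16.36,16.95): [(0, 19.128) (1.1179, 18.9399) (8.0604, 22.3027) (18.9519, 36) (0, 36)]  |A|=200.3251
9. ⊥bis P3·P8 via (18.205,26.08): [(0, 19.128) (1.1179, 18.9399) (8.0604, 22.3027) (18.9519, 36) (0, 36)]  |A|=200.3251
10. ⊥bis P3·P9 via (20.44,24.365): [(0, 19.128) (1.1179, 18.9399) (8.0604, 22.3027) (18.9519, 36) (0, 36)]  |A|=200.3251
11. canonical 5-gon: [(0, 19.128) (1.1179, 18.9399) (8.0604, 22.3027) (18.9519, 36) (0, 36)]
12. shoelace: 200.3251

Area of P3's cell: 200.3251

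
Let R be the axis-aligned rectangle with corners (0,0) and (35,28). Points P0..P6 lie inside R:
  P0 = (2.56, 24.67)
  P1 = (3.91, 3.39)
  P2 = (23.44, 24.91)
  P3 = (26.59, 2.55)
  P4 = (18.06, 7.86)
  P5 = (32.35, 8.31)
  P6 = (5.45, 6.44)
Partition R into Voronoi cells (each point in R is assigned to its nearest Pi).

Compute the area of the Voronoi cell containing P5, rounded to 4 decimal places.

1. box [0,35]×[0,28]: [(0, 0) (35, 0) (35, 28) (0, 28)]
2. ⊥bis P5·P0 via (17.455,16.49): [(8.3991, 0) (35, 0) (35, 28) (23.776, 28)]  |A|=529.5487
3. ⊥bis P5·P1 via (18.13,5.85): [(16.5686, 14.8759) (19.142, 0) (35, 0) (35, 28) (23.776, 28)]  |A|=449.6431
4. ⊥bis P5·P2 via (27.895,16.61): [(17.2564, 10.8998) (19.142, 0) (35, 0) (35, 20.4236)]  |A|=267.618
5. ⊥bis P5·P3 via (29.47,5.43): [(21.6448, 13.2552) (34.9, 0) (35, 0) (35, 20.4236)]  |A|=137.0435
6. ⊥bis P5·P4 via (25.205,8.085): [(24.9857, 15.0485) (25.1527, 9.7473) (34.9, 0) (35, 0) (35, 20.4236)]  |A|=128.0385
7. ⊥bis P5·P6 via (18.9,7.375): [(24.9857, 15.0485) (25.1527, 9.7473) (34.9, 0) (35, 0) (35, 20.4236)]  |A|=128.0385
8. canonical 5-gon: [(24.9857, 15.0485) (25.1527, 9.7473) (34.9, 0) (35, 0) (35, 20.4236)]
9. shoelace: 128.0385

Area of P5's cell: 128.0385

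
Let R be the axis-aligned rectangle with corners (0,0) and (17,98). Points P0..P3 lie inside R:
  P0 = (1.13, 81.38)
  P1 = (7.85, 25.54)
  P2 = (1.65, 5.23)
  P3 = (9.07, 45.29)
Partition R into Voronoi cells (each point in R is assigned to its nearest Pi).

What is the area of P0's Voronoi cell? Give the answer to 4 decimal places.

Area of P0's cell: 576.5887

1. box [0,17]×[0,98]: [(0, 0) (17, 0) (17, 98) (0, 98)]
2. ⊥bis P0·P1 via (4.49,53.46): [(0, 52.9197) (17, 54.9655) (17, 98) (0, 98)]  |A|=748.9762
3. ⊥bis P0·P2 via (1.39,43.305): [(0, 52.9197) (17, 54.9655) (17, 98) (0, 98)]  |A|=748.9762
4. ⊥bis P0·P3 via (5.1,63.335): [(0, 62.213) (17, 65.9531) (17, 98) (0, 98)]  |A|=576.5887
5. canonical 4-gon: [(0, 62.213) (17, 65.9531) (17, 98) (0, 98)]
6. shoelace: 576.5887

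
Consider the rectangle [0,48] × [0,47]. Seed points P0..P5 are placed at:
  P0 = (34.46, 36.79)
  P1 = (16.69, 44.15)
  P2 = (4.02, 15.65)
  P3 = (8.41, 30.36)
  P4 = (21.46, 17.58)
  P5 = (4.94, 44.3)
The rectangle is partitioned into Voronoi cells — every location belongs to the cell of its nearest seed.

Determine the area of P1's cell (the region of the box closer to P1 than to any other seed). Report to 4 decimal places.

Area of P1's cell: 182.6708

1. box [0,48]×[0,47]: [(0, 0) (48, 0) (48, 47) (0, 47)]
2. ⊥bis P1·P0 via (25.575,40.47): [(0, 0) (8.8131, 0) (28.2796, 47) (0, 47)]  |A|=871.6782
3. ⊥bis P1·P2 via (10.355,29.9): [(0, 34.5034) (19.5112, 25.8295) (28.2796, 47) (0, 47)]  |A|=421.2579
4. ⊥bis P1·P3 via (12.55,37.255): [(0, 44.7905) (21.9145, 31.6322) (28.2796, 47) (0, 47)]  |A|=241.5082
5. ⊥bis P1·P4 via (19.075,30.865): [(0, 44.7905) (21.9145, 31.6322) (28.2796, 47) (0, 47)]  |A|=241.5082
6. ⊥bis P1·P5 via (10.815,44.225): [(10.7399, 38.3418) (21.9145, 31.6322) (28.2796, 47) (10.8504, 47)]  |A|=182.6708
7. canonical 4-gon: [(10.7399, 38.3418) (21.9145, 31.6322) (28.2796, 47) (10.8504, 47)]
8. shoelace: 182.6708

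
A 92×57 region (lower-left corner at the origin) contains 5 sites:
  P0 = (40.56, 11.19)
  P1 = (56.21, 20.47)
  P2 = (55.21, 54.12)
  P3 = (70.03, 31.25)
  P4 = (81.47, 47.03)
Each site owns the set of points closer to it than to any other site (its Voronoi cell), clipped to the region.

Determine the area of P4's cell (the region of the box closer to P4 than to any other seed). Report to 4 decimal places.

1. box [0,92]×[0,57]: [(0, 0) (92, 0) (92, 57) (0, 57)]
2. ⊥bis P4·P0 via (61.015,29.11): [(86.5174, 0) (92, 0) (92, 57) (36.5814, 57)]  |A|=1735.6841
3. ⊥bis P4·P1 via (68.84,33.75): [(92, 11.7236) (92, 57) (44.3934, 57)]  |A|=1077.7271
4. ⊥bis P4·P2 via (68.34,50.575): [(64.8277, 37.566) (92, 11.7236) (92, 57) (70.0747, 57)]  |A|=828.1818
5. ⊥bis P4·P3 via (75.75,39.14): [(66.971, 45.5045) (92, 27.3593) (92, 57) (70.0747, 57)]  |A|=496.9601
6. canonical 4-gon: [(66.971, 45.5045) (92, 27.3593) (92, 57) (70.0747, 57)]
7. shoelace: 496.9601

Area of P4's cell: 496.9601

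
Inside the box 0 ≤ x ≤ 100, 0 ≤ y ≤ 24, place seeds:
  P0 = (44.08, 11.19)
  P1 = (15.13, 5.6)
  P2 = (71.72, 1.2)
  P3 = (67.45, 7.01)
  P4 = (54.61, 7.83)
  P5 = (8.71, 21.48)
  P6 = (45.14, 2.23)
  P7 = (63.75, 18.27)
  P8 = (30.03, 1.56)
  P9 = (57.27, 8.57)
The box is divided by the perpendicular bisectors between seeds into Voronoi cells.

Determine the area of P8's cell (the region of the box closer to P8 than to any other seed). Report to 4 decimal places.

1. box [0,100]×[0,24]: [(0, 0) (100, 0) (100, 24) (0, 24)]
2. ⊥bis P8·P0 via (37.055,6.375): [(0, 0) (41.4245, 0) (24.9747, 24) (0, 24)]  |A|=796.7898
3. ⊥bis P8·P1 via (22.58,3.58): [(21.6093, 0) (41.4245, 0) (27.2261, 20.7152)]  |A|=205.238
4. ⊥bis P8·P2 via (50.875,1.38): [(21.6093, 0) (41.4245, 0) (27.2261, 20.7152)]  |A|=205.238
5. ⊥bis P8·P3 via (48.74,4.285): [(21.6093, 0) (41.4245, 0) (27.2261, 20.7152)]  |A|=205.238
6. ⊥bis P8·P4 via (42.32,4.695): [(21.6093, 0) (41.4245, 0) (27.2261, 20.7152)]  |A|=205.238
7. ⊥bis P8·P5 via (19.37,11.52): [(26.9254, 19.6064) (21.6093, 0) (41.4245, 0) (27.5372, 20.2612)]  |A|=204.9972
8. ⊥bis P8·P6 via (37.585,1.895): [(26.9254, 19.6064) (21.6093, 0) (37.669, 0) (37.4093, 5.8581) (27.5372, 20.2612)]  |A|=193.9973
9. ⊥bis P8·P7 via (46.89,9.915): [(26.9254, 19.6064) (21.6093, 0) (37.669, 0) (37.4093, 5.8581) (27.5372, 20.2612)]  |A|=193.9973
10. ⊥bis P8·P9 via (43.65,5.065): [(26.9254, 19.6064) (21.6093, 0) (37.669, 0) (37.4093, 5.8581) (27.5372, 20.2612)]  |A|=193.9973
11. canonical 5-gon: [(26.9254, 19.6064) (21.6093, 0) (37.669, 0) (37.4093, 5.8581) (27.5372, 20.2612)]
12. shoelace: 193.9973

Area of P8's cell: 193.9973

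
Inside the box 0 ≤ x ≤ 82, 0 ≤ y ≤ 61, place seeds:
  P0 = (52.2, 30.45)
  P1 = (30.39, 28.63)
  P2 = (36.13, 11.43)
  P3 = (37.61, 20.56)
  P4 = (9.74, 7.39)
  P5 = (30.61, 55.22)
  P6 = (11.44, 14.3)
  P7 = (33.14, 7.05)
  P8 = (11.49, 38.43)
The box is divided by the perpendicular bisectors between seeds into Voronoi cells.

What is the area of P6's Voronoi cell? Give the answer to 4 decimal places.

Area of P6's cell: 340.1759

1. box [0,82]×[0,61]: [(0, 0) (82, 0) (82, 61) (0, 61)]
2. ⊥bis P6·P0 via (31.82,22.375): [(0, 0) (40.6855, 0) (16.5159, 61) (0, 61)]  |A|=1744.6426
3. ⊥bis P6·P1 via (20.915,21.465): [(0, 49.123) (0, 0) (37.1468, 0)]  |A|=912.3824
4. ⊥bis P6·P2 via (23.785,12.865): [(24.2691, 17.0295) (0, 49.123) (0, 0) (22.2896, 0)]  |A|=785.8759
5. ⊥bis P6·P3 via (24.525,17.43): [(24.2691, 17.0295) (0, 49.123) (0, 0) (22.2896, 0)]  |A|=785.8759
6. ⊥bis P6·P4 via (10.59,10.845): [(23.1899, 7.7452) (24.2691, 17.0295) (0, 49.123) (0, 13.4504)]  |A|=543.6017
7. ⊥bis P6·P5 via (21.025,34.76): [(23.1899, 7.7452) (24.2691, 17.0295) (5.2854, 42.1336) (0, 44.6097) (0, 13.4504)]  |A|=531.6744
8. ⊥bis P6·P7 via (22.29,10.675): [(21.4538, 8.1723) (24.1923, 16.3687) (24.2691, 17.0295) (5.2854, 42.1336) (0, 44.6097) (0, 13.4504)]  |A|=523.975
9. ⊥bis P6·P8 via (11.465,26.365): [(21.4538, 8.1723) (24.1923, 16.3687) (24.2691, 17.0295) (17.2186, 26.3531) (0, 26.3888) (0, 13.4504)]  |A|=340.1759
10. canonical 6-gon: [(21.4538, 8.1723) (24.1923, 16.3687) (24.2691, 17.0295) (17.2186, 26.3531) (0, 26.3888) (0, 13.4504)]
11. shoelace: 340.1759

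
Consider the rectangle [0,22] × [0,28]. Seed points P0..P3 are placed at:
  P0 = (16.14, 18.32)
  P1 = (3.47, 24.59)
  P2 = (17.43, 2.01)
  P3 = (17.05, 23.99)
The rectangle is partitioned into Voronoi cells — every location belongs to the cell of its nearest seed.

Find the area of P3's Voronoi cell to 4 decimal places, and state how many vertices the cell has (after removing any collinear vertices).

Area of P3's cell: 79.2785 (4 vertices)

1. box [0,22]×[0,28]: [(0, 0) (22, 0) (22, 28) (0, 28)]
2. ⊥bis P3·P0 via (16.595,21.155): [(0, 23.8184) (22, 20.2875) (22, 28) (0, 28)]  |A|=130.8348
3. ⊥bis P3·P1 via (10.26,24.29): [(10.1671, 22.1866) (22, 20.2875) (22, 28) (10.4239, 28)]  |A|=79.2785
4. ⊥bis P3·P2 via (17.24,13): [(10.1671, 22.1866) (22, 20.2875) (22, 28) (10.4239, 28)]  |A|=79.2785
5. canonical 4-gon: [(10.1671, 22.1866) (22, 20.2875) (22, 28) (10.4239, 28)]
6. shoelace: 79.2785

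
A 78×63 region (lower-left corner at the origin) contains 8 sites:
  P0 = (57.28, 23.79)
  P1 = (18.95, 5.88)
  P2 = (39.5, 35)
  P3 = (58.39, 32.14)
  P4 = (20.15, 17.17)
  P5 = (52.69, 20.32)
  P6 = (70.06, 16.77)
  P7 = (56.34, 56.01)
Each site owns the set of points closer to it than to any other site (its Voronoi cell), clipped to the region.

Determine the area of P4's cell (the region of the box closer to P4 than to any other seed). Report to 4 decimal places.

Area of P4's cell: 988.1395

1. box [0,78]×[0,63]: [(0, 0) (78, 0) (78, 63) (0, 63)]
2. ⊥bis P4·P0 via (38.715,20.48): [(0, 0) (42.3664, 0) (31.134, 63) (0, 63)]  |A|=2315.2637
3. ⊥bis P4·P1 via (19.55,11.525): [(0, 13.6029) (40.7127, 9.2756) (31.134, 63) (0, 63)]  |A|=1841.8696
4. ⊥bis P4·P2 via (29.825,26.085): [(0, 58.4526) (0, 13.6029) (40.7127, 9.2756) (39.6087, 15.4672)]  |A|=1011.8673
5. ⊥bis P4·P3 via (39.27,24.655): [(0, 58.4526) (0, 13.6029) (40.7127, 9.2756) (39.6087, 15.4672)]  |A|=1011.8673
6. ⊥bis P4·P5 via (36.42,18.745): [(36.4002, 18.9492) (0, 58.4526) (0, 13.6029) (37.3016, 9.6382)]  |A|=988.1395
7. ⊥bis P4·P6 via (45.105,16.97): [(36.4002, 18.9492) (0, 58.4526) (0, 13.6029) (37.3016, 9.6382)]  |A|=988.1395
8. ⊥bis P4·P7 via (38.245,36.59): [(36.4002, 18.9492) (0, 58.4526) (0, 13.6029) (37.3016, 9.6382)]  |A|=988.1395
9. canonical 4-gon: [(36.4002, 18.9492) (0, 58.4526) (0, 13.6029) (37.3016, 9.6382)]
10. shoelace: 988.1395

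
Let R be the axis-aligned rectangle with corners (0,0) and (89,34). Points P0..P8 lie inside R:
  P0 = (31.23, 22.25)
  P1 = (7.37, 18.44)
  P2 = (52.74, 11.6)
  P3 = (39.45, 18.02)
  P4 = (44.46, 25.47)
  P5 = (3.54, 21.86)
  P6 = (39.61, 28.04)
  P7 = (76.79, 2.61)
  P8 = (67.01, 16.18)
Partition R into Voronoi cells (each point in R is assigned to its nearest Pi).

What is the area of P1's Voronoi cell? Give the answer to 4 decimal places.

Area of P1's cell: 496.7373

1. box [0,89]×[0,34]: [(0, 0) (89, 0) (89, 34) (0, 34)]
2. ⊥bis P1·P0 via (19.3,20.345): [(0, 0) (22.5487, 0) (17.1195, 34) (0, 34)]  |A|=674.3606
3. ⊥bis P1·P2 via (30.055,15.02): [(0, 0) (22.5487, 0) (17.1195, 34) (0, 34)]  |A|=674.3606
4. ⊥bis P1·P3 via (23.41,18.23): [(0, 0) (22.5487, 0) (17.1195, 34) (0, 34)]  |A|=674.3606
5. ⊥bis P1·P4 via (25.915,21.955): [(0, 0) (22.5487, 0) (17.1195, 34) (0, 34)]  |A|=674.3606
6. ⊥bis P1·P5 via (5.455,20.15): [(0, 14.041) (0, 0) (22.5487, 0) (17.2262, 33.3323)]  |A|=496.7373
7. ⊥bis P1·P6 via (23.49,23.24): [(0, 14.041) (0, 0) (22.5487, 0) (17.2262, 33.3323)]  |A|=496.7373
8. ⊥bis P1·P7 via (42.08,10.525): [(0, 14.041) (0, 0) (22.5487, 0) (17.2262, 33.3323)]  |A|=496.7373
9. ⊥bis P1·P8 via (37.19,17.31): [(0, 14.041) (0, 0) (22.5487, 0) (17.2262, 33.3323)]  |A|=496.7373
10. canonical 4-gon: [(0, 14.041) (0, 0) (22.5487, 0) (17.2262, 33.3323)]
11. shoelace: 496.7373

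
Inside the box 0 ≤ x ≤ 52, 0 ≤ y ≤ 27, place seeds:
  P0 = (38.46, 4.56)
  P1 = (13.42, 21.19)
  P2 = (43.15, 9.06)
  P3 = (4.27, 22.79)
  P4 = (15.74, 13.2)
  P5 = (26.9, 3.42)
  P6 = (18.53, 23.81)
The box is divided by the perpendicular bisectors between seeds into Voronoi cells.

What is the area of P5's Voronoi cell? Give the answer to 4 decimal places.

1. box [0,52]×[0,27]: [(0, 0) (52, 0) (52, 27) (0, 27)]
2. ⊥bis P5·P0 via (32.68,3.99): [(0, 0) (33.0735, 0) (30.4108, 27) (0, 27)]  |A|=857.0384
3. ⊥bis P5·P1 via (20.16,12.305): [(3.9389, 0) (33.0735, 0) (31.0457, 20.5627)]  |A|=299.5419
4. ⊥bis P5·P2 via (35.025,6.24): [(30.2606, 19.9671) (3.9389, 0) (33.0735, 0) (31.4393, 16.5711)]  |A|=297.858
5. ⊥bis P5·P3 via (15.585,13.105): [(30.2606, 19.9671) (5.162, 0.9278) (4.3679, 0) (33.0735, 0) (31.4393, 16.5711)]  |A|=297.659
6. ⊥bis P5·P4 via (21.32,8.31): [(30.6223, 18.9249) (14.0376, 0) (33.0735, 0) (31.4393, 16.5711)]  |A|=184.9723
7. ⊥bis P5·P6 via (22.715,13.615): [(31.2494, 17.1183) (27.7973, 15.7013) (14.0376, 0) (33.0735, 0) (31.4393, 16.5711)]  |A|=181.4097
8. canonical 5-gon: [(31.2494, 17.1183) (27.7973, 15.7013) (14.0376, 0) (33.0735, 0) (31.4393, 16.5711)]
9. shoelace: 181.4097

Area of P5's cell: 181.4097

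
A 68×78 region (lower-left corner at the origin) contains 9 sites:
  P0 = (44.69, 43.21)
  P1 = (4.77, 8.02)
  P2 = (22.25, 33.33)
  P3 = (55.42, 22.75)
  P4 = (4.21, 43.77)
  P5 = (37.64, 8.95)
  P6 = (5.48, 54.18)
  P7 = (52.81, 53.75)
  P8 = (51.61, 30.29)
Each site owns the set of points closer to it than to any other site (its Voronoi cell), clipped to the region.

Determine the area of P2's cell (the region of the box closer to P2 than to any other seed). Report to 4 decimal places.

1. box [0,68]×[0,78]: [(0, 0) (68, 0) (68, 78) (0, 78)]
2. ⊥bis P2·P0 via (33.47,38.27): [(0, 0) (50.3197, 0) (15.9775, 78) (0, 78)]  |A|=2585.5902
3. ⊥bis P2·P1 via (13.51,20.675): [(0, 30.0055) (43.4462, 0) (50.3197, 0) (15.9775, 78) (0, 78)]  |A|=1933.7783
4. ⊥bis P2·P3 via (38.835,28.04): [(0, 30.0055) (32.3382, 7.6716) (38.4733, 26.9061) (15.9775, 78) (0, 78)]  |A|=1710.9466
5. ⊥bis P2·P4 via (13.23,38.55): [(5.9193, 25.9174) (32.3382, 7.6716) (38.4733, 26.9061) (24.6548, 58.2916)]  |A|=827.742
6. ⊥bis P2·P5 via (29.945,21.14): [(5.9193, 25.9174) (21.0066, 15.4976) (38.3205, 26.4271) (38.4733, 26.9061) (24.6548, 58.2916)]  |A|=698.0675
7. ⊥bis P2·P6 via (13.865,43.755): [(18.3123, 47.332) (5.9193, 25.9174) (21.0066, 15.4976) (38.3205, 26.4271) (38.4733, 26.9061) (26.5595, 53.9654)]  |A|=673.9103
8. ⊥bis P2·P7 via (37.53,43.54): [(18.3123, 47.332) (5.9193, 25.9174) (21.0066, 15.4976) (38.3205, 26.4271) (38.4733, 26.9061) (26.5595, 53.9654)]  |A|=673.9103
9. ⊥bis P2·P8 via (36.93,31.81): [(18.3123, 47.332) (5.9193, 25.9174) (21.0066, 15.4976) (36.2364, 25.1115) (36.8128, 30.6777) (26.5595, 53.9654)]  |A|=667.8031
10. canonical 6-gon: [(18.3123, 47.332) (5.9193, 25.9174) (21.0066, 15.4976) (36.2364, 25.1115) (36.8128, 30.6777) (26.5595, 53.9654)]
11. shoelace: 667.8031

Area of P2's cell: 667.8031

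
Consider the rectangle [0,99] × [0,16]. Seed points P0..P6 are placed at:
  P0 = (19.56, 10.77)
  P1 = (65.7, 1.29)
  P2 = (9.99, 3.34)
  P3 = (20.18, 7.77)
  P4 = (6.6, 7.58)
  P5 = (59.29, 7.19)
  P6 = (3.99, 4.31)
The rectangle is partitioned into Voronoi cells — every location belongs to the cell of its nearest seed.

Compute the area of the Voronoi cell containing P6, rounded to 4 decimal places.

1. box [0,99]×[0,16]: [(0, 0) (99, 0) (99, 16) (0, 16)]
2. ⊥bis P6·P0 via (11.775,7.54): [(0, 0) (14.9033, 0) (8.2649, 16) (0, 16)]  |A|=185.3463
3. ⊥bis P6·P1 via (34.845,2.8): [(0, 0) (14.9033, 0) (8.2649, 16) (0, 16)]  |A|=185.3463
4. ⊥bis P6·P2 via (6.99,3.825): [(0, 0) (6.3716, 0) (8.7639, 14.7975) (8.2649, 16) (0, 16)]  |A|=122.2224
5. ⊥bis P6·P3 via (12.085,6.04): [(0, 0) (6.3716, 0) (8.7639, 14.7975) (8.2649, 16) (0, 16)]  |A|=122.2224
6. ⊥bis P6·P4 via (5.295,5.945): [(0, 10.1713) (0, 0) (6.3716, 0) (7.0998, 4.5044)]  |A|=50.4576
7. ⊥bis P6·P5 via (31.64,5.75): [(0, 10.1713) (0, 0) (6.3716, 0) (7.0998, 4.5044)]  |A|=50.4576
8. canonical 4-gon: [(0, 10.1713) (0, 0) (6.3716, 0) (7.0998, 4.5044)]
9. shoelace: 50.4576

Area of P6's cell: 50.4576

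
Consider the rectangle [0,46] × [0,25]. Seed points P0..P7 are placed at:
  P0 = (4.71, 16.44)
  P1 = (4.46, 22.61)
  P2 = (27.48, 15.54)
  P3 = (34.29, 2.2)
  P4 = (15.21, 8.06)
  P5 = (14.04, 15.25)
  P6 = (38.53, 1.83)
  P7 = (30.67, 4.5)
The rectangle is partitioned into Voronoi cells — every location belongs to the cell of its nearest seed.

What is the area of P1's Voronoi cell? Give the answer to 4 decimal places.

1. box [0,46]×[0,25]: [(0, 0) (46, 0) (46, 25) (0, 25)]
2. ⊥bis P1·P0 via (4.585,19.525): [(0, 19.3392) (46, 21.2031) (46, 25) (0, 25)]  |A|=217.5271
3. ⊥bis P1·P2 via (15.97,19.075): [(0, 19.3392) (16.2534, 19.9978) (17.7897, 25) (0, 25)]  |A|=90.4974
4. ⊥bis P1·P3 via (19.375,12.405): [(0, 19.3392) (16.2534, 19.9978) (17.7897, 25) (0, 25)]  |A|=90.4974
5. ⊥bis P1·P4 via (9.835,15.335): [(0, 19.3392) (16.1398, 19.9932) (16.2849, 20.1004) (17.7897, 25) (0, 25)]  |A|=90.4917
6. ⊥bis P1·P5 via (9.25,18.93): [(0, 19.3392) (9.8717, 19.7392) (13.9134, 25) (0, 25)]  |A|=64.5384
7. ⊥bis P1·P6 via (21.495,12.22): [(0, 19.3392) (9.8717, 19.7392) (13.9134, 25) (0, 25)]  |A|=64.5384
8. ⊥bis P1·P7 via (17.565,13.555): [(0, 19.3392) (9.8717, 19.7392) (13.9134, 25) (0, 25)]  |A|=64.5384
9. canonical 4-gon: [(0, 19.3392) (9.8717, 19.7392) (13.9134, 25) (0, 25)]
10. shoelace: 64.5384

Area of P1's cell: 64.5384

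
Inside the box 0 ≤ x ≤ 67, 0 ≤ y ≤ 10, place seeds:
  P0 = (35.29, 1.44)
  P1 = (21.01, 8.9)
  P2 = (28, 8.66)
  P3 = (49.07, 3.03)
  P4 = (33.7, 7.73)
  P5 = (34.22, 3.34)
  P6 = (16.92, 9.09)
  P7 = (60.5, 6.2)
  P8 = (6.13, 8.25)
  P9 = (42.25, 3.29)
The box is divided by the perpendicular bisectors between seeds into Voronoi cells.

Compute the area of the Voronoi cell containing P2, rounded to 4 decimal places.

Area of P2's cell: 50.5091

1. box [0,67]×[0,10]: [(0, 0) (67, 0) (67, 10) (0, 10)]
2. ⊥bis P2·P0 via (31.645,5.05): [(0, 0) (26.6435, 0) (36.5475, 10) (0, 10)]  |A|=315.9548
3. ⊥bis P2·P1 via (24.505,8.78): [(24.2035, 0) (26.6435, 0) (36.5475, 10) (24.5469, 10)]  |A|=72.2027
4. ⊥bis P2·P3 via (38.535,5.845): [(24.2035, 0) (26.6435, 0) (36.5475, 10) (24.5469, 10)]  |A|=72.2027
5. ⊥bis P2·P4 via (30.85,8.195): [(24.2035, 0) (26.6435, 0) (30.0789, 3.4687) (31.1445, 10) (24.5469, 10)]  |A|=54.5584
6. ⊥bis P2·P5 via (31.11,6): [(24.2035, 0) (25.9782, 0) (30.3462, 5.1069) (31.1445, 10) (24.5469, 10)]  |A|=50.5091
7. ⊥bis P2·P6 via (22.46,8.875): [(24.2035, 0) (25.9782, 0) (30.3462, 5.1069) (31.1445, 10) (24.5469, 10)]  |A|=50.5091
8. ⊥bis P2·P7 via (44.25,7.43): [(24.2035, 0) (25.9782, 0) (30.3462, 5.1069) (31.1445, 10) (24.5469, 10)]  |A|=50.5091
9. ⊥bis P2·P8 via (17.065,8.455): [(24.2035, 0) (25.9782, 0) (30.3462, 5.1069) (31.1445, 10) (24.5469, 10)]  |A|=50.5091
10. ⊥bis P2·P9 via (35.125,5.975): [(24.2035, 0) (25.9782, 0) (30.3462, 5.1069) (31.1445, 10) (24.5469, 10)]  |A|=50.5091
11. canonical 5-gon: [(24.2035, 0) (25.9782, 0) (30.3462, 5.1069) (31.1445, 10) (24.5469, 10)]
12. shoelace: 50.5091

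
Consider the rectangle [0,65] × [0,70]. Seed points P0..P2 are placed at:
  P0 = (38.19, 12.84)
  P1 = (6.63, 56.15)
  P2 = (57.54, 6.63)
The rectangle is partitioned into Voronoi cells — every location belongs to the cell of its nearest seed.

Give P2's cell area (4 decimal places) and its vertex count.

Area of P2's cell: 639.4496 (3 vertices)

1. box [0,65]×[0,70]: [(0, 0) (65, 0) (65, 70) (0, 70)]
2. ⊥bis P2·P0 via (47.865,9.735): [(44.7407, 0) (65, 0) (65, 63.1267)]  |A|=639.4496
3. ⊥bis P2·P1 via (32.085,31.39): [(44.7407, 0) (65, 0) (65, 63.1267)]  |A|=639.4496
4. canonical 3-gon: [(44.7407, 0) (65, 0) (65, 63.1267)]
5. shoelace: 639.4496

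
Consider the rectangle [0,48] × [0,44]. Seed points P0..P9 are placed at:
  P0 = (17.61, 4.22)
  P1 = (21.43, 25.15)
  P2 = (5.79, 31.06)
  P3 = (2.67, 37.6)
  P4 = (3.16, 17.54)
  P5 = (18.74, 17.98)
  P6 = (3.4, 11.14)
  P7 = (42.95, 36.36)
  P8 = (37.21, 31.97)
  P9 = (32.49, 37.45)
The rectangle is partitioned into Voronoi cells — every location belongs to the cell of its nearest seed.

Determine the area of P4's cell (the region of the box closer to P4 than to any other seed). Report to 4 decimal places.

1. box [0,48]×[0,44]: [(0, 0) (48, 0) (48, 44) (0, 44)]
2. ⊥bis P4·P0 via (10.385,10.88): [(0, 0) (0.3558, 0) (40.915, 44) (0, 44)]  |A|=907.958
3. ⊥bis P4·P1 via (12.295,21.345): [(0, 0) (0.3558, 0) (14.7029, 15.5642) (2.8585, 44) (0, 44)]  |A|=366.8746
4. ⊥bis P4·P2 via (4.475,24.3): [(0, 25.1705) (0, 0) (0.3558, 0) (14.7029, 15.5642) (11.6451, 22.9052)]  |A|=227.0888
5. ⊥bis P4·P3 via (2.915,27.57): [(0, 25.1705) (0, 0) (0.3558, 0) (14.7029, 15.5642) (11.6451, 22.9052)]  |A|=227.0888
6. ⊥bis P4·P5 via (10.95,17.76): [(10.8, 23.0696) (0, 25.1705) (0, 0) (0.3558, 0) (11.1217, 11.6792)]  |A|=203.2181
7. ⊥bis P4·P6 via (3.28,14.34): [(11.0384, 14.6309) (10.8, 23.0696) (0, 25.1705) (0, 14.217)]  |A|=105.7731
8. ⊥bis P4·P7 via (23.055,26.95): [(11.0384, 14.6309) (10.8, 23.0696) (0, 25.1705) (0, 14.217)]  |A|=105.7731
9. ⊥bis P4·P8 via (20.185,24.755): [(11.0384, 14.6309) (10.8, 23.0696) (0, 25.1705) (0, 14.217)]  |A|=105.7731
10. ⊥bis P4·P9 via (17.825,27.495): [(11.0384, 14.6309) (10.8, 23.0696) (0, 25.1705) (0, 14.217)]  |A|=105.7731
11. canonical 4-gon: [(11.0384, 14.6309) (10.8, 23.0696) (0, 25.1705) (0, 14.217)]
12. shoelace: 105.7731

Area of P4's cell: 105.7731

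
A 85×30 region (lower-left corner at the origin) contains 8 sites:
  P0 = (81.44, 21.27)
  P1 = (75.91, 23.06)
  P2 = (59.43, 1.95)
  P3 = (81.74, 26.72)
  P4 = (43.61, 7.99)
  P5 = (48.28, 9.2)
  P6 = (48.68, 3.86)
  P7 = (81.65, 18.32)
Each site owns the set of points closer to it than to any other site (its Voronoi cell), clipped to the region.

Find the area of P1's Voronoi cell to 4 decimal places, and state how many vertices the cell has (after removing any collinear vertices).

1. box [0,85]×[0,30]: [(0, 0) (85, 0) (85, 30) (0, 30)]
2. ⊥bis P1·P0 via (78.675,22.165): [(0, 0) (71.5004, 0) (81.2111, 30) (0, 30)]  |A|=2290.6731
3. ⊥bis P1·P2 via (67.67,12.505): [(73.959, 7.5954) (81.2111, 30) (45.2598, 30)]  |A|=402.7374
4. ⊥bis P1·P3 via (78.825,24.89): [(73.959, 7.5954) (79.308, 24.1206) (75.617, 30) (45.2598, 30)]  |A|=386.2924
5. ⊥bis P1·P4 via (59.76,15.525): [(57.4446, 20.4877) (73.959, 7.5954) (79.308, 24.1206) (75.617, 30) (53.0065, 30)]  |A|=349.4482
6. ⊥bis P1·P5 via (62.095,16.13): [(61.4954, 17.3254) (73.959, 7.5954) (79.308, 24.1206) (75.617, 30) (55.1374, 30)]  |A|=323.6951
7. ⊥bis P1·P6 via (62.295,13.46): [(61.4954, 17.3254) (73.959, 7.5954) (79.308, 24.1206) (75.617, 30) (55.1374, 30)]  |A|=323.6951
8. ⊥bis P1·P7 via (78.78,20.69): [(61.4954, 17.3254) (70.3155, 10.4397) (77.8221, 19.53) (79.308, 24.1206) (75.617, 30) (55.1374, 30)]  |A|=296.4594
9. canonical 6-gon: [(61.4954, 17.3254) (70.3155, 10.4397) (77.8221, 19.53) (79.308, 24.1206) (75.617, 30) (55.1374, 30)]
10. shoelace: 296.4594

Area of P1's cell: 296.4594 (6 vertices)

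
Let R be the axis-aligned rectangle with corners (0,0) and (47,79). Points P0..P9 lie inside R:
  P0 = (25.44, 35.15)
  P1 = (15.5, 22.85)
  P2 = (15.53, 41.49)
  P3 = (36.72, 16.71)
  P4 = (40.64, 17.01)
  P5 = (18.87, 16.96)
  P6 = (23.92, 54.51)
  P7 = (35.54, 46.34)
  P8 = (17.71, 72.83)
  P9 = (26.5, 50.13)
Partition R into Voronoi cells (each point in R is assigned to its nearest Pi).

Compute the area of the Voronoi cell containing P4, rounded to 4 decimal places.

Area of P4's cell: 265.8133

1. box [0,47]×[0,79]: [(0, 0) (47, 0) (47, 79) (0, 79)]
2. ⊥bis P4·P0 via (33.04,26.08): [(1.9156, 0) (47, 0) (47, 37.7775)]  |A|=851.5876
3. ⊥bis P4·P1 via (28.07,19.93): [(28.6427, 22.3954) (23.4403, 0) (47, 0) (47, 37.7775)]  |A|=610.5605
4. ⊥bis P4·P2 via (28.085,29.25): [(28.6427, 22.3954) (23.4403, 0) (47, 0) (47, 37.7775)]  |A|=610.5605
5. ⊥bis P4·P3 via (38.68,16.86): [(37.677, 29.9655) (39.9703, 0) (47, 0) (47, 37.7775)]  |A|=281.4232
6. ⊥bis P4·P5 via (29.755,16.985): [(37.677, 29.9655) (39.9703, 0) (47, 0) (47, 37.7775)]  |A|=281.4232
7. ⊥bis P4·P6 via (32.28,35.76): [(37.677, 29.9655) (39.9703, 0) (47, 0) (47, 37.7775)]  |A|=281.4232
8. ⊥bis P4·P7 via (38.09,31.675): [(40.1433, 32.032) (37.677, 29.9655) (39.9703, 0) (47, 0) (47, 33.2243)]  |A|=265.8133
9. ⊥bis P4·P8 via (29.175,44.92): [(40.1433, 32.032) (37.677, 29.9655) (39.9703, 0) (47, 0) (47, 33.2243)]  |A|=265.8133
10. ⊥bis P4·P9 via (33.57,33.57): [(40.1433, 32.032) (37.677, 29.9655) (39.9703, 0) (47, 0) (47, 33.2243)]  |A|=265.8133
11. canonical 5-gon: [(40.1433, 32.032) (37.677, 29.9655) (39.9703, 0) (47, 0) (47, 33.2243)]
12. shoelace: 265.8133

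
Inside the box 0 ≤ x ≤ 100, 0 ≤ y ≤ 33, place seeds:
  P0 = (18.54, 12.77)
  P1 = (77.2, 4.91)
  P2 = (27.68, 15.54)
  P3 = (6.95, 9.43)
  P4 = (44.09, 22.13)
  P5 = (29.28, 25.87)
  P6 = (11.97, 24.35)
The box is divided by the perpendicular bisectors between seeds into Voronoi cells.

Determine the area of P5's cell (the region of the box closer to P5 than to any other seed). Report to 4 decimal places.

1. box [0,100]×[0,33]: [(0, 0) (100, 0) (100, 33) (0, 33)]
2. ⊥bis P5·P0 via (23.91,19.32): [(47.4754, 0) (100, 0) (100, 33) (7.224, 33)]  |A|=2397.4611
3. ⊥bis P5·P1 via (53.24,15.39): [(46.7637, 0.5835) (60.9425, 33) (7.224, 33)]  |A|=870.6849
4. ⊥bis P5·P2 via (28.48,20.705): [(20.7627, 21.9003) (53.8463, 16.7761) (60.9425, 33) (7.224, 33)]  |A|=584.684
5. ⊥bis P5·P3 via (18.115,17.65): [(20.7627, 21.9003) (53.8463, 16.7761) (60.9425, 33) (7.224, 33)]  |A|=584.684
6. ⊥bis P5·P4 via (36.685,24): [(20.7627, 21.9003) (35.5754, 19.606) (38.9578, 33) (7.224, 33)]  |A|=279.1983
7. ⊥bis P5·P6 via (20.625,25.11): [(20.9088, 21.8777) (35.5754, 19.606) (38.9578, 33) (19.9322, 33)]  |A|=207.8681
8. canonical 4-gon: [(20.9088, 21.8777) (35.5754, 19.606) (38.9578, 33) (19.9322, 33)]
9. shoelace: 207.8681

Area of P5's cell: 207.8681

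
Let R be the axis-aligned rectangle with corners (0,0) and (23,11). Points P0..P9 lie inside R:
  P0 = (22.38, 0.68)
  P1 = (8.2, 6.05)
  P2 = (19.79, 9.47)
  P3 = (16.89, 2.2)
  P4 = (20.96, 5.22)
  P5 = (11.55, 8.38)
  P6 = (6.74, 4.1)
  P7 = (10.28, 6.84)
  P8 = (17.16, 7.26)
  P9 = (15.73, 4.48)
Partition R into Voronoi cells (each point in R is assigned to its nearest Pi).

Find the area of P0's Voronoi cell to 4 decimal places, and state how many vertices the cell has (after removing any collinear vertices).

Area of P0's cell: 9.7272 (4 vertices)

1. box [0,23]×[0,11]: [(0, 0) (23, 0) (23, 11) (0, 11)]
2. ⊥bis P0·P1 via (15.29,3.365): [(14.0157, 0) (23, 0) (23, 11) (18.1814, 11)]  |A|=75.9162
3. ⊥bis P0·P2 via (21.085,5.075): [(15.2911, 3.3678) (14.0157, 0) (23, 0) (23, 5.6393)]  |A|=36.8651
4. ⊥bis P0·P3 via (19.635,1.44): [(20.602, 4.9327) (19.2363, 0) (23, 0) (23, 5.6393)]  |A|=16.044
5. ⊥bis P0·P4 via (21.67,2.95): [(19.8998, 2.3963) (19.2363, 0) (23, 0) (23, 3.366)]  |A|=9.7272
6. ⊥bis P0·P5 via (16.965,4.53): [(19.8998, 2.3963) (19.2363, 0) (23, 0) (23, 3.366)]  |A|=9.7272
7. ⊥bis P0·P6 via (14.56,2.39): [(19.8998, 2.3963) (19.2363, 0) (23, 0) (23, 3.366)]  |A|=9.7272
8. ⊥bis P0·P7 via (16.33,3.76): [(19.8998, 2.3963) (19.2363, 0) (23, 0) (23, 3.366)]  |A|=9.7272
9. ⊥bis P0·P8 via (19.77,3.97): [(19.8998, 2.3963) (19.2363, 0) (23, 0) (23, 3.366)]  |A|=9.7272
10. ⊥bis P0·P9 via (19.055,2.58): [(19.8998, 2.3963) (19.2363, 0) (23, 0) (23, 3.366)]  |A|=9.7272
11. canonical 4-gon: [(19.8998, 2.3963) (19.2363, 0) (23, 0) (23, 3.366)]
12. shoelace: 9.7272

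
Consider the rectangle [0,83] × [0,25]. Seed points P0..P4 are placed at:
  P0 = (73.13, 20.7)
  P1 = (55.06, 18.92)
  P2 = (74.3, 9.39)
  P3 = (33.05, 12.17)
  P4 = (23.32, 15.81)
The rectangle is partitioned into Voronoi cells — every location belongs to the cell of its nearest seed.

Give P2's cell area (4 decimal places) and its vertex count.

Area of P2's cell: 325.4832 (4 vertices)

1. box [0,83]×[0,25]: [(0, 0) (83, 0) (83, 25) (0, 25)]
2. ⊥bis P2·P0 via (73.715,15.045): [(0, 7.4193) (0, 0) (83, 0) (83, 16.0055)]  |A|=972.1303
3. ⊥bis P2·P1 via (64.68,14.155): [(64.6567, 14.1079) (57.6687, 0) (83, 0) (83, 16.0055)]  |A|=325.4832
4. ⊥bis P2·P3 via (53.675,10.78): [(64.6567, 14.1079) (57.6687, 0) (83, 0) (83, 16.0055)]  |A|=325.4832
5. ⊥bis P2·P4 via (48.81,12.6): [(64.6567, 14.1079) (57.6687, 0) (83, 0) (83, 16.0055)]  |A|=325.4832
6. canonical 4-gon: [(64.6567, 14.1079) (57.6687, 0) (83, 0) (83, 16.0055)]
7. shoelace: 325.4832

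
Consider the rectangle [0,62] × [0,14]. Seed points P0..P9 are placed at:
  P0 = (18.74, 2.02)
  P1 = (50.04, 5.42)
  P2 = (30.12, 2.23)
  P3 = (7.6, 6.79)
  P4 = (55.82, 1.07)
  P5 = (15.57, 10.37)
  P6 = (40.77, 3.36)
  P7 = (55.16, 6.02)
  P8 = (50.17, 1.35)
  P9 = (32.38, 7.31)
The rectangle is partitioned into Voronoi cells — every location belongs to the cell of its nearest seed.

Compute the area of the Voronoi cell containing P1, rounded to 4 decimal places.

1. box [0,62]×[0,14]: [(0, 0) (62, 0) (62, 14) (0, 14)]
2. ⊥bis P1·P0 via (34.39,3.72): [(34.7941, 0) (62, 0) (62, 14) (33.2733, 14)]  |A|=391.5281
3. ⊥bis P1·P2 via (40.08,3.825): [(40.6925, 0) (62, 0) (62, 14) (38.4506, 14)]  |A|=313.9982
4. ⊥bis P1·P3 via (28.82,6.105): [(40.6925, 0) (62, 0) (62, 14) (38.4506, 14)]  |A|=313.9982
5. ⊥bis P1·P4 via (52.93,3.245): [(40.6925, 0) (50.4878, 0) (61.0242, 14) (38.4506, 14)]  |A|=226.5822
6. ⊥bis P1·P5 via (32.805,7.895): [(40.6925, 0) (50.4878, 0) (61.0242, 14) (38.4506, 14)]  |A|=226.5822
7. ⊥bis P1·P6 via (45.405,4.39): [(46.3806, 0) (50.4878, 0) (61.0242, 14) (43.2694, 14)]  |A|=153.0339
8. ⊥bis P1·P7 via (52.6,5.72): [(46.3806, 0) (50.4878, 0) (52.8954, 3.1991) (51.6297, 14) (43.2694, 14)]  |A|=102.2993
9. ⊥bis P1·P8 via (50.105,3.385): [(45.6599, 3.243) (52.8633, 3.4731) (51.6297, 14) (43.2694, 14)]  |A|=83.0223
10. ⊥bis P1·P9 via (41.21,6.365): [(45.6599, 3.243) (52.8633, 3.4731) (51.6297, 14) (43.2694, 14)]  |A|=83.0223
11. canonical 4-gon: [(45.6599, 3.243) (52.8633, 3.4731) (51.6297, 14) (43.2694, 14)]
12. shoelace: 83.0223

Area of P1's cell: 83.0223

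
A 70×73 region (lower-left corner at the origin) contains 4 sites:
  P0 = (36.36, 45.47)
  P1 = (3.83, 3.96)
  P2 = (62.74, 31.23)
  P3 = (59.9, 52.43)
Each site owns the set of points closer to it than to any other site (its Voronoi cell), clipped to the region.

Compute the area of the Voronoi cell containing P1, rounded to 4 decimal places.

1. box [0,70]×[0,73]: [(0, 0) (70, 0) (70, 73) (0, 73)]
2. ⊥bis P1·P0 via (20.095,24.715): [(0, 40.4628) (0, 0) (51.6326, 0)]  |A|=1044.6002
3. ⊥bis P1·P2 via (33.285,17.595): [(35.6216, 12.5473) (0, 40.4628) (0, 0) (41.4299, 0)]  |A|=980.5917
4. ⊥bis P1·P3 via (31.865,28.195): [(35.6216, 12.5473) (0, 40.4628) (0, 0) (41.4299, 0)]  |A|=980.5917
5. canonical 4-gon: [(35.6216, 12.5473) (0, 40.4628) (0, 0) (41.4299, 0)]
6. shoelace: 980.5917

Area of P1's cell: 980.5917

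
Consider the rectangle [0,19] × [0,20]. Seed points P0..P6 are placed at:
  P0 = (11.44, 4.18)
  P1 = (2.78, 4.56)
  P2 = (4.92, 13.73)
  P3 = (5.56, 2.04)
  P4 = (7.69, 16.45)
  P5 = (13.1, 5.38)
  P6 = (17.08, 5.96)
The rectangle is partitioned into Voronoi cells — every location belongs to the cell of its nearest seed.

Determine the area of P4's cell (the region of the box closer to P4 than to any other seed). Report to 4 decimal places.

Area of P4's cell: 95.5686

1. box [0,19]×[0,20]: [(0, 0) (19, 0) (19, 20) (0, 20)]
2. ⊥bis P4·P0 via (9.565,10.315): [(0, 7.3917) (19, 13.1986) (19, 20) (0, 20)]  |A|=184.3924
3. ⊥bis P4·P1 via (5.235,10.505): [(0, 12.6668) (7.341, 9.6353) (19, 13.1986) (19, 20) (0, 20)]  |A|=165.0301
4. ⊥bis P4·P2 via (6.305,15.09): [(10.664, 10.6509) (19, 13.1986) (19, 20) (1.4836, 20)]  |A|=110.2298
5. ⊥bis P4·P3 via (6.625,9.245): [(10.664, 10.6509) (19, 13.1986) (19, 20) (1.4836, 20)]  |A|=110.2298
6. ⊥bis P4·P5 via (10.395,10.915): [(10.4015, 10.9182) (19, 15.1203) (19, 20) (1.4836, 20)]  |A|=100.5191
7. ⊥bis P4·P6 via (12.385,11.205): [(10.4015, 10.9182) (14.0643, 12.7082) (19, 17.1263) (19, 20) (1.4836, 20)]  |A|=95.5686
8. canonical 5-gon: [(10.4015, 10.9182) (14.0643, 12.7082) (19, 17.1263) (19, 20) (1.4836, 20)]
9. shoelace: 95.5686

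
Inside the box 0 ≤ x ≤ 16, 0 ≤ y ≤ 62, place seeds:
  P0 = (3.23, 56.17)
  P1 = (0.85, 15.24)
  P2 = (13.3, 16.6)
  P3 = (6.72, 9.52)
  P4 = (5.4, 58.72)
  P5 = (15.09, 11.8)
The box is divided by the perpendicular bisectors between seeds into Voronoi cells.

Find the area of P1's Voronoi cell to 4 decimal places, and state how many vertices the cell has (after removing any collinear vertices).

1. box [0,16]×[0,62]: [(0, 0) (16, 0) (16, 62) (0, 62)]
2. ⊥bis P1·P0 via (2.04,35.705): [(0, 35.8236) (0, 0) (16, 0) (16, 34.8933)]  |A|=565.735
3. ⊥bis P1·P2 via (7.075,15.92): [(4.9321, 35.5368) (0, 35.8236) (0, 0) (8.8141, 0)]  |A|=244.9549
4. ⊥bis P1·P3 via (3.785,12.38): [(7.0911, 15.7728) (4.9321, 35.5368) (0, 35.8236) (0, 8.4957)]  |A|=145.3218
5. ⊥bis P1·P4 via (3.125,36.98): [(7.0911, 15.7728) (4.9321, 35.5368) (0, 35.8236) (0, 8.4957)]  |A|=145.3218
6. ⊥bis P1·P5 via (7.97,13.52): [(7.0911, 15.7728) (4.9321, 35.5368) (0, 35.8236) (0, 8.4957)]  |A|=145.3218
7. canonical 4-gon: [(7.0911, 15.7728) (4.9321, 35.5368) (0, 35.8236) (0, 8.4957)]
8. shoelace: 145.3218

Area of P1's cell: 145.3218 (4 vertices)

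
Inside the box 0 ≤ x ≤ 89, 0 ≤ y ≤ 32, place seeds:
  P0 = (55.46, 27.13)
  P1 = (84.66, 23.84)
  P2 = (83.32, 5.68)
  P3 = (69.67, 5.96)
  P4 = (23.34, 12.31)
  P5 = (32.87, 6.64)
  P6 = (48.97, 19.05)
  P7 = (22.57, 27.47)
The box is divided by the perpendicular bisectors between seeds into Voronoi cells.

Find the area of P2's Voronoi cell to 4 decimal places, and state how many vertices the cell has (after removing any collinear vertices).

1. box [0,89]×[0,32]: [(0, 0) (89, 0) (89, 32) (0, 32)]
2. ⊥bis P2·P0 via (69.39,16.405): [(56.7594, 0) (89, 0) (89, 32) (81.3969, 32)]  |A|=637.4982
3. ⊥bis P2·P1 via (83.99,14.76): [(68.9764, 15.8678) (56.7594, 0) (89, 0) (89, 14.3903)]  |A|=399.8667
4. ⊥bis P2·P3 via (76.495,5.82): [(76.6894, 15.2987) (76.3756, 0) (89, 0) (89, 14.3903)]  |A|=185.1448
5. ⊥bis P2·P4 via (53.33,8.995): [(76.6894, 15.2987) (76.3756, 0) (89, 0) (89, 14.3903)]  |A|=185.1448
6. ⊥bis P2·P5 via (58.095,6.16): [(76.6894, 15.2987) (76.3756, 0) (89, 0) (89, 14.3903)]  |A|=185.1448
7. ⊥bis P2·P6 via (66.145,12.365): [(76.6894, 15.2987) (76.3756, 0) (89, 0) (89, 14.3903)]  |A|=185.1448
8. ⊥bis P2·P7 via (52.945,16.575): [(76.6894, 15.2987) (76.3756, 0) (89, 0) (89, 14.3903)]  |A|=185.1448
9. canonical 4-gon: [(76.6894, 15.2987) (76.3756, 0) (89, 0) (89, 14.3903)]
10. shoelace: 185.1448

Area of P2's cell: 185.1448 (4 vertices)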